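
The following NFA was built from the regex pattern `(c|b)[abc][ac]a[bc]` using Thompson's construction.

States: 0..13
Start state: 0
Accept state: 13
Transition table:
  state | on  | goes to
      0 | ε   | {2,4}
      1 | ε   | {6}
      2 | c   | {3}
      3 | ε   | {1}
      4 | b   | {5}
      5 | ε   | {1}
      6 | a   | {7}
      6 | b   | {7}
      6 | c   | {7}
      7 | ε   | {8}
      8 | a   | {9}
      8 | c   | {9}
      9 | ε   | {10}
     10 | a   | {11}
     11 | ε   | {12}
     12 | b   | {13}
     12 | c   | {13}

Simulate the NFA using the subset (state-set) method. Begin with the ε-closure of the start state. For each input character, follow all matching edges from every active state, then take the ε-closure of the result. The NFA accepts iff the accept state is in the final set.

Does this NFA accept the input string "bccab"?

Answer: ACCEPT

Steps:
initial (ε-close {0}): {0,2,4}
'b' @ 1: {1,5,6}
'c' @ 2: {7,8}
'c' @ 3: {9,10}
'a' @ 4: {11,12}
'b' @ 5: {13}  ✓accept
final: {13}; accept 13 in set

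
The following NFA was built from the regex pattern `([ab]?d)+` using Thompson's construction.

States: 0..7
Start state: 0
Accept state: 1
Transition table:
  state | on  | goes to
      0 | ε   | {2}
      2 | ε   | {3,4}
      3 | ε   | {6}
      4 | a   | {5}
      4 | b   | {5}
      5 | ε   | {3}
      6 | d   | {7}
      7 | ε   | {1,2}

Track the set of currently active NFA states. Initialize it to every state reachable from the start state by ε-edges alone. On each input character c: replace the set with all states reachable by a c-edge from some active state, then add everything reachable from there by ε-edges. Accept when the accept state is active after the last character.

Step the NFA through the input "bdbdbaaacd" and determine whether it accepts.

S₀ = ε-closure({0}) = {0,2,3,4,6}
'b' @ 1: {3,5,6}
'd' @ 2: {1,2,3,4,6,7}  (accept∈set)
'b' @ 3: {3,5,6}
'd' @ 4: {1,2,3,4,6,7}  (accept∈set)
'b' @ 5: {3,5,6}
'a' @ 6: {}  — no active states
rest 'aacd' ignored (set empty)
final: {}; accept 1 not in set

Answer: REJECT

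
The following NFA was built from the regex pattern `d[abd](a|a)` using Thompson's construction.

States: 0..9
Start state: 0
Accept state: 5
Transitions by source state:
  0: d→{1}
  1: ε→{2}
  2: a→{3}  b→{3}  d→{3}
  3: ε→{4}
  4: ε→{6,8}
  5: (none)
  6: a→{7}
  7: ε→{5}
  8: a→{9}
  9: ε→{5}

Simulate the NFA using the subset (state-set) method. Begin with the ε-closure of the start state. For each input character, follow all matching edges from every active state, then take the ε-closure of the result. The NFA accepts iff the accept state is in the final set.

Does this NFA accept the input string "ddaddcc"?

S₀ = ε-closure({0}) = {0}
'd' @ 1: {1,2}
'd' @ 2: {3,4,6,8}
'a' @ 3: {5,7,9}  ✓accept
'd' @ 4: {}  — no active states
rest 'dcc' ignored (set empty)
end set {} — state 5 not in

Answer: REJECT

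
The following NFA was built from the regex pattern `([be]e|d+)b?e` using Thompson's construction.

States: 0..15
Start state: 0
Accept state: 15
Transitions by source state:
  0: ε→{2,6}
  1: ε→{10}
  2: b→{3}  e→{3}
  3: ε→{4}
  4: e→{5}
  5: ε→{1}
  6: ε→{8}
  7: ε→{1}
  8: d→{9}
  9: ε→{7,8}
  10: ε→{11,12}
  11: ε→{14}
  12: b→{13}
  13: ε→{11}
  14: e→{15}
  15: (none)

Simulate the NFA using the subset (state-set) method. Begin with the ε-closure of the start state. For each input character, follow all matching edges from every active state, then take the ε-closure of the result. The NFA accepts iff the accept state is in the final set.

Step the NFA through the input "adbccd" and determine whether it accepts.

Answer: REJECT

Derivation:
start: ε-closure({0}) = {0,2,6,8}
'a' @ 1: {}  — no active states
rest 'dbccd' ignored (set empty)
final: {}; accept 15 not in set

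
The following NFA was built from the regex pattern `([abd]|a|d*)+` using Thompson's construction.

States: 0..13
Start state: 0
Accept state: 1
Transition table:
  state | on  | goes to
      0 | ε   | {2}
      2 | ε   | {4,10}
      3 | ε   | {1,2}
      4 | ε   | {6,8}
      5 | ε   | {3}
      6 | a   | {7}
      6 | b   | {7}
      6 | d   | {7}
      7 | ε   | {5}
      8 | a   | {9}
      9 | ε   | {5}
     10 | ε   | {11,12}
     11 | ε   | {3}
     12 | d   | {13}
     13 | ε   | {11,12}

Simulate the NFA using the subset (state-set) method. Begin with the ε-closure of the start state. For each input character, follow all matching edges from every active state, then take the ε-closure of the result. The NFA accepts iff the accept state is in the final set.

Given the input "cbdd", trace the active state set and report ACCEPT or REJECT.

S₀ = ε-closure({0}) = {0,1,2,3,4,6,8,10,11,12}
'c' @ 1: {}  — dead — no transitions
rest 'bdd' ignored (set empty)
end set {} — state 1 not in

Answer: REJECT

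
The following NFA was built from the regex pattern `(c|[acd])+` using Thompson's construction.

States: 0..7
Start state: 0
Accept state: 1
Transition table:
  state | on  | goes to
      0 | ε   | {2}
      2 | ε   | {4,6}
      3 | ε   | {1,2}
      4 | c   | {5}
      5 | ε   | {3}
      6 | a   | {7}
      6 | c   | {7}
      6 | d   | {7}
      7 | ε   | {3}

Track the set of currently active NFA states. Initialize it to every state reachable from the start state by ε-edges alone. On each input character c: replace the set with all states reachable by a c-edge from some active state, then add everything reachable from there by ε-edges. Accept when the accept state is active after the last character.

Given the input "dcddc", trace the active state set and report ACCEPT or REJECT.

Answer: ACCEPT

Trace:
initial (ε-close {0}): {0,2,4,6}
'd' @ 1: {1,2,3,4,6,7}  (accept∈set)
'c' @ 2: {1,2,3,4,5,6,7}  (accept∈set)
'd' @ 3: {1,2,3,4,6,7}  (accept∈set)
'd' @ 4: {1,2,3,4,6,7}  (accept∈set)
'c' @ 5: {1,2,3,4,5,6,7}  (accept∈set)
end set {1,2,3,4,5,6,7} — state 1 in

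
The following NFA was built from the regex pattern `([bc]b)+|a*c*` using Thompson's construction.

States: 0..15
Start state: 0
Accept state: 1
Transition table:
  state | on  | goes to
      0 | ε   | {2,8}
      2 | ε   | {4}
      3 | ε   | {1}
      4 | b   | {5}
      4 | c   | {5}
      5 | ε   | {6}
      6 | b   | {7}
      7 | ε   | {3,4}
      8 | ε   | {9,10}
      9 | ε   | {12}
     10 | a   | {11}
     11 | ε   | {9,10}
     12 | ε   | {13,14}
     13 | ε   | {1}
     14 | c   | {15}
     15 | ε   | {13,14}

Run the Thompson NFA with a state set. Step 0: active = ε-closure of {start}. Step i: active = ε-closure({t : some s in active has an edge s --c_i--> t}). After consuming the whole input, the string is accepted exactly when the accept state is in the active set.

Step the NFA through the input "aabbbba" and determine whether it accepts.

start: ε-closure({0}) = {0,1,2,4,8,9,10,12,13,14}
'a' @ 1: {1,9,10,11,12,13,14}  (accept∈set)
'a' @ 2: {1,9,10,11,12,13,14}  (accept∈set)
'b' @ 3: {}  — no active states
rest 'bbba' ignored (set empty)
end set {} — state 1 not in

Answer: REJECT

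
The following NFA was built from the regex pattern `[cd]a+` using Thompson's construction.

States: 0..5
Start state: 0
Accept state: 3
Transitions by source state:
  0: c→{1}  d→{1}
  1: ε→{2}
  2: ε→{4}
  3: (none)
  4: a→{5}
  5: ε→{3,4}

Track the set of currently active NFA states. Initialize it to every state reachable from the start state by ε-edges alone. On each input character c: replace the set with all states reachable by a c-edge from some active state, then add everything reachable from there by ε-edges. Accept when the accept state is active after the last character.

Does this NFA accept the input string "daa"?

S₀ = ε-closure({0}) = {0}
'd' @ 1: {1,2,4}
'a' @ 2: {3,4,5}  ✓accept
'a' @ 3: {3,4,5}  ✓accept
after full input: {3,4,5}  (accept=3 in)

Answer: ACCEPT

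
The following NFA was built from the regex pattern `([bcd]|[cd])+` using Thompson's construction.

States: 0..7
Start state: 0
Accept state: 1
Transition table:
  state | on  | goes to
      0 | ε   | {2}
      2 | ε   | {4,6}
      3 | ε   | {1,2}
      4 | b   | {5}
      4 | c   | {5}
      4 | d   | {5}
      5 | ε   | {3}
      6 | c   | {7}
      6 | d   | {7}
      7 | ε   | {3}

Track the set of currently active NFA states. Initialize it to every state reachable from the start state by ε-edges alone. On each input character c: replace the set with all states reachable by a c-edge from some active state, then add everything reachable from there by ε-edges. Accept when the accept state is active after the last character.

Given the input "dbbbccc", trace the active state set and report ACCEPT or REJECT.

Answer: ACCEPT

Trace:
initial (ε-close {0}): {0,2,4,6}
'd' @ 1: {1,2,3,4,5,6,7}  [accepting]
'b' @ 2: {1,2,3,4,5,6}  [accepting]
'b' @ 3: {1,2,3,4,5,6}  [accepting]
'b' @ 4: {1,2,3,4,5,6}  [accepting]
'c' @ 5: {1,2,3,4,5,6,7}  [accepting]
'c' @ 6: {1,2,3,4,5,6,7}  [accepting]
'c' @ 7: {1,2,3,4,5,6,7}  [accepting]
after full input: {1,2,3,4,5,6,7}  (accept=1 in)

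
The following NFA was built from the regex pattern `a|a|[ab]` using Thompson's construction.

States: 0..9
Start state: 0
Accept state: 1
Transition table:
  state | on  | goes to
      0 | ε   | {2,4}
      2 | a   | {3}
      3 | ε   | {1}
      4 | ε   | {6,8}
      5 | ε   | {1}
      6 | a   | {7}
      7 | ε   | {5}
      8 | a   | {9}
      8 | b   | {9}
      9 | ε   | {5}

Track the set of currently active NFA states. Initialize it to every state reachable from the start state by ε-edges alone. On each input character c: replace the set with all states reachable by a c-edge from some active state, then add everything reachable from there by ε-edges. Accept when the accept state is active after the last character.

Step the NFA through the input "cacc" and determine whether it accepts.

start: ε-closure({0}) = {0,2,4,6,8}
'c' @ 1: {}  — dead — no transitions
rest 'acc' ignored (set empty)
end set {} — state 1 not in

Answer: REJECT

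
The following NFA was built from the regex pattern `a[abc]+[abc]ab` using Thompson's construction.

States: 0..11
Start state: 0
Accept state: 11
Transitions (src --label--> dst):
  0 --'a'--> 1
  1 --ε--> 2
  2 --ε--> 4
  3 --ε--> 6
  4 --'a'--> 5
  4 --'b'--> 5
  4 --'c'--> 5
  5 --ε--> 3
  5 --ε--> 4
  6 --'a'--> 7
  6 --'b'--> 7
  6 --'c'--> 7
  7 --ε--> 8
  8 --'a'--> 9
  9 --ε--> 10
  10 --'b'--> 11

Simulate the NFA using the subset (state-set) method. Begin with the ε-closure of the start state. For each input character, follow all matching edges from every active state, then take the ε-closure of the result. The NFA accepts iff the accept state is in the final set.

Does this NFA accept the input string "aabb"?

Answer: REJECT

Steps:
initial (ε-close {0}): {0}
'a' @ 1: {1,2,4}
'a' @ 2: {3,4,5,6}
'b' @ 3: {3,4,5,6,7,8}
'b' @ 4: {3,4,5,6,7,8}
end set {3,4,5,6,7,8} — state 11 not in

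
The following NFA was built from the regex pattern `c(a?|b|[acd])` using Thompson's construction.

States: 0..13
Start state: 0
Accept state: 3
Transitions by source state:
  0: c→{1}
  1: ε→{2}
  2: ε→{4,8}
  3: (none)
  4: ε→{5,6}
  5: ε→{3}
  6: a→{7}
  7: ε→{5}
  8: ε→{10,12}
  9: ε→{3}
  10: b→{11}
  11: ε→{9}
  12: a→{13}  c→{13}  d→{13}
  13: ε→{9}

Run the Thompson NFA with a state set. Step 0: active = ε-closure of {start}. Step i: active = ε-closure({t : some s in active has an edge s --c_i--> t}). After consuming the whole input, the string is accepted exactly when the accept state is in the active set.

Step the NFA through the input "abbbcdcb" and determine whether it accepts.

Answer: REJECT

Derivation:
start: ε-closure({0}) = {0}
'a' @ 1: {}  — no active states
rest 'bbbcdcb' ignored (set empty)
end set {} — state 3 not in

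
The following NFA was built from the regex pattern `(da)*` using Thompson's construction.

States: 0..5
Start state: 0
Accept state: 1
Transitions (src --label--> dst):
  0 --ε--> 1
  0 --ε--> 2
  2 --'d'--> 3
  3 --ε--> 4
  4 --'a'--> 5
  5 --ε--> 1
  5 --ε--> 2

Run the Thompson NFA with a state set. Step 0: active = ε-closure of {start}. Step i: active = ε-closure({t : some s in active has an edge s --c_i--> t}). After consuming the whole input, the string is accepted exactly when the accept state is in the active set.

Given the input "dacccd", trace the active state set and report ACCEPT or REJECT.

Answer: REJECT

Derivation:
initial (ε-close {0}): {0,1,2}
'd' @ 1: {3,4}
'a' @ 2: {1,2,5}  (accept∈set)
'c' @ 3: {}  — no active states
rest 'ccd' ignored (set empty)
final: {}; accept 1 not in set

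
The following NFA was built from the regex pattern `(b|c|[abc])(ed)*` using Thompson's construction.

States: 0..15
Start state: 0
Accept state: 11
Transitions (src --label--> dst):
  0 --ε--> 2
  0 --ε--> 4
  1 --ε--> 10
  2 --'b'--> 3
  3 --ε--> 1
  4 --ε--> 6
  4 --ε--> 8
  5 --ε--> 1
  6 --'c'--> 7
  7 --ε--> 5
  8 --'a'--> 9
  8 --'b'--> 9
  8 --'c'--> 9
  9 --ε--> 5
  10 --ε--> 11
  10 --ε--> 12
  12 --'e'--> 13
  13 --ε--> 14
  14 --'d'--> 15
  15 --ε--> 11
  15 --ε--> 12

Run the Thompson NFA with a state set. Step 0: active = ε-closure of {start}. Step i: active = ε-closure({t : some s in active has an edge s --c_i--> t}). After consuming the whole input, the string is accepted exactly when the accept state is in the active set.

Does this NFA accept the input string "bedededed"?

initial (ε-close {0}): {0,2,4,6,8}
'b' @ 1: {1,3,5,9,10,11,12}  (accept∈set)
'e' @ 2: {13,14}
'd' @ 3: {11,12,15}  (accept∈set)
'e' @ 4: {13,14}
'd' @ 5: {11,12,15}  (accept∈set)
'e' @ 6: {13,14}
'd' @ 7: {11,12,15}  (accept∈set)
'e' @ 8: {13,14}
'd' @ 9: {11,12,15}  (accept∈set)
end set {11,12,15} — state 11 in

Answer: ACCEPT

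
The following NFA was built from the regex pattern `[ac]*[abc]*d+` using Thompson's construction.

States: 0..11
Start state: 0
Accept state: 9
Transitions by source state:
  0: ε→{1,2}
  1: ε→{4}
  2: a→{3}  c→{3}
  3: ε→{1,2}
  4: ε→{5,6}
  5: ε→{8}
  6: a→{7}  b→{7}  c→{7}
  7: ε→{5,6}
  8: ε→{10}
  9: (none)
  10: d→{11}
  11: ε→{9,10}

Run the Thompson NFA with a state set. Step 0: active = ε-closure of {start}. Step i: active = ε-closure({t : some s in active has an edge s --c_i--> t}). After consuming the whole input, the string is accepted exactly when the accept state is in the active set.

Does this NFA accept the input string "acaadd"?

Answer: ACCEPT

Derivation:
initial (ε-close {0}): {0,1,2,4,5,6,8,10}
'a' @ 1: {1,2,3,4,5,6,7,8,10}
'c' @ 2: {1,2,3,4,5,6,7,8,10}
'a' @ 3: {1,2,3,4,5,6,7,8,10}
'a' @ 4: {1,2,3,4,5,6,7,8,10}
'd' @ 5: {9,10,11}  [accepting]
'd' @ 6: {9,10,11}  [accepting]
end set {9,10,11} — state 9 in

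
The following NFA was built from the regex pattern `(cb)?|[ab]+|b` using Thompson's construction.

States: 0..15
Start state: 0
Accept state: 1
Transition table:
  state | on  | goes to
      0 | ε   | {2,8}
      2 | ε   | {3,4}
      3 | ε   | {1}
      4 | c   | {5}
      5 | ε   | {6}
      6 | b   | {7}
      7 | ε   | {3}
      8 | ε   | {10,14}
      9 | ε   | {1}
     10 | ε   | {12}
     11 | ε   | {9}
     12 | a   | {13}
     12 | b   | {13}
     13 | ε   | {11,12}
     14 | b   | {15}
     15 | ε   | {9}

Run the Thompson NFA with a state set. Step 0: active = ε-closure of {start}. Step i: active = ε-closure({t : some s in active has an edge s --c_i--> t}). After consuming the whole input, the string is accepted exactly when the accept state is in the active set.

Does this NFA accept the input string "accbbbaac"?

start: ε-closure({0}) = {0,1,2,3,4,8,10,12,14}
'a' @ 1: {1,9,11,12,13}  (accept∈set)
'c' @ 2: {}  — state set empty
rest 'cbbbaac' ignored (set empty)
end set {} — state 1 not in

Answer: REJECT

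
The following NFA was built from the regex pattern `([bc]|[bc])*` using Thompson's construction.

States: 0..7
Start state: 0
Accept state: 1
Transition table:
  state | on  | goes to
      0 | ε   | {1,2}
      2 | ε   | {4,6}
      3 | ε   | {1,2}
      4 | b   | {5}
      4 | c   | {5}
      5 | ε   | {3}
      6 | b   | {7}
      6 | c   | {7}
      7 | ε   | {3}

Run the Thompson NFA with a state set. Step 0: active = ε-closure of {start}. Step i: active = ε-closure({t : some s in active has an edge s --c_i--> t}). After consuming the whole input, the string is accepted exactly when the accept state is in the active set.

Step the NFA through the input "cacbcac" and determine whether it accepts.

start: ε-closure({0}) = {0,1,2,4,6}
'c' @ 1: {1,2,3,4,5,6,7}  (accept∈set)
'a' @ 2: {}  — no active states
rest 'cbcac' ignored (set empty)
after full input: {}  (accept=1 not in)

Answer: REJECT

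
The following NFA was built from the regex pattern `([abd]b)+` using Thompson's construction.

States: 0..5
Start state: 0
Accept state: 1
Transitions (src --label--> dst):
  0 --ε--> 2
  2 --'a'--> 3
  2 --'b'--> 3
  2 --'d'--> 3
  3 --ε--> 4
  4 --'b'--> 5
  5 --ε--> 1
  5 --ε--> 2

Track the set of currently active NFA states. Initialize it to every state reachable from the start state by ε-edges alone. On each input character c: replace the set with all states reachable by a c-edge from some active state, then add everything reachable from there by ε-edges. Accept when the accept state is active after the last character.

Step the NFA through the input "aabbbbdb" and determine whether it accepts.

initial (ε-close {0}): {0,2}
'a' @ 1: {3,4}
'a' @ 2: {}  — dead — no transitions
rest 'bbbbdb' ignored (set empty)
final: {}; accept 1 not in set

Answer: REJECT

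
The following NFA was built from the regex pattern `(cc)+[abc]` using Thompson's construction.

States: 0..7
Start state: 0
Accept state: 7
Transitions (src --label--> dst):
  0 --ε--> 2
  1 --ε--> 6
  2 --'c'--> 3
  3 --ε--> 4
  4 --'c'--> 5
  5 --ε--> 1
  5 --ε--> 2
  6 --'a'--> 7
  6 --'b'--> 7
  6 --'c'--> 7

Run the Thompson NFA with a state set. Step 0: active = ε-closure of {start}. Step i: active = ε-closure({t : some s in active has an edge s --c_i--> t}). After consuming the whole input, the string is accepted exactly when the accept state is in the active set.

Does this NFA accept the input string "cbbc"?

S₀ = ε-closure({0}) = {0,2}
'c' @ 1: {3,4}
'b' @ 2: {}  — no active states
rest 'bc' ignored (set empty)
final: {}; accept 7 not in set

Answer: REJECT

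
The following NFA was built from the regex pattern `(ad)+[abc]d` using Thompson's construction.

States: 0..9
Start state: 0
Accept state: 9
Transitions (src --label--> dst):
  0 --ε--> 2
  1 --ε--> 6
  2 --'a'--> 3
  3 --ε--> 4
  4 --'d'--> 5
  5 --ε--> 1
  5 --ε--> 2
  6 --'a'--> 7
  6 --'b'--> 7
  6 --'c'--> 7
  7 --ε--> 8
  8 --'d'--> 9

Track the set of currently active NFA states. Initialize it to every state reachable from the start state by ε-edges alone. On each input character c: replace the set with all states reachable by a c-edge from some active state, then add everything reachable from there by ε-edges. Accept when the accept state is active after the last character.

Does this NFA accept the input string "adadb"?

Answer: REJECT

Trace:
initial (ε-close {0}): {0,2}
'a' @ 1: {3,4}
'd' @ 2: {1,2,5,6}
'a' @ 3: {3,4,7,8}
'd' @ 4: {1,2,5,6,9}  [accepting]
'b' @ 5: {7,8}
end set {7,8} — state 9 not in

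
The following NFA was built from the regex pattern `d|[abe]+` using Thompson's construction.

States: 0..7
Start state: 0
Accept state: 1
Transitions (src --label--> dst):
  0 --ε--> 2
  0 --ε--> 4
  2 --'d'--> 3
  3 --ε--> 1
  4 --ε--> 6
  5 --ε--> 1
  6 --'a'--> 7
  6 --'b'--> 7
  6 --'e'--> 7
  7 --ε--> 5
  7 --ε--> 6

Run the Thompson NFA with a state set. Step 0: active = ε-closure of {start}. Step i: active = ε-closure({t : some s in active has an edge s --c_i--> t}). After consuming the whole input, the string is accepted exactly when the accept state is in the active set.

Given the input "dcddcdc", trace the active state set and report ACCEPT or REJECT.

initial (ε-close {0}): {0,2,4,6}
'd' @ 1: {1,3}  (accept∈set)
'c' @ 2: {}  — no active states
rest 'ddcdc' ignored (set empty)
end set {} — state 1 not in

Answer: REJECT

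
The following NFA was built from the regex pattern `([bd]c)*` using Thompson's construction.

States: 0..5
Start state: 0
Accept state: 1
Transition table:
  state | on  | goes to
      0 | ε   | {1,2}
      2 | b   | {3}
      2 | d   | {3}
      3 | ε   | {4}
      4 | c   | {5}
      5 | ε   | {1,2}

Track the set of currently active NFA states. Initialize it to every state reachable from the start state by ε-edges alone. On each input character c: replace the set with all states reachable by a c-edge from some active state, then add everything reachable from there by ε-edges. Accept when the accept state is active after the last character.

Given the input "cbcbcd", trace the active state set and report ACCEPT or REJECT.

start: ε-closure({0}) = {0,1,2}
'c' @ 1: {}  — state set empty
rest 'bcbcd' ignored (set empty)
final: {}; accept 1 not in set

Answer: REJECT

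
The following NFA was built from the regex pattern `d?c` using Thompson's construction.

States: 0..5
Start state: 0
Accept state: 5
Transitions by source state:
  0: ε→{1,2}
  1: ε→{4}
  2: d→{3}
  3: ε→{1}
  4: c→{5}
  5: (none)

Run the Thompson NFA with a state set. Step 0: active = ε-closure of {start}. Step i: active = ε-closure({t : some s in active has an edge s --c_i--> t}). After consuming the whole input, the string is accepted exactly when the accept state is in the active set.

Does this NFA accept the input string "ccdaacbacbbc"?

S₀ = ε-closure({0}) = {0,1,2,4}
'c' @ 1: {5}  ✓accept
'c' @ 2: {}  — dead — no transitions
rest 'daacbacbbc' ignored (set empty)
after full input: {}  (accept=5 not in)

Answer: REJECT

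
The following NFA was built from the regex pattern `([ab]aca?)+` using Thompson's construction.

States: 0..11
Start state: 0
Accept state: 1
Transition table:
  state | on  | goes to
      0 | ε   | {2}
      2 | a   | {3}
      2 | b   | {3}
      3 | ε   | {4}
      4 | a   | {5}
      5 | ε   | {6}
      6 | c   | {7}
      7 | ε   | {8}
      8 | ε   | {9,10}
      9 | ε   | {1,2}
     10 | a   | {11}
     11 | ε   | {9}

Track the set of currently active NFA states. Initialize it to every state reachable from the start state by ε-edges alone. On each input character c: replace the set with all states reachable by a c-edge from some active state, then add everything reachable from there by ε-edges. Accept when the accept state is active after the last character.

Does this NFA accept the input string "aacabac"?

Answer: ACCEPT

Trace:
initial (ε-close {0}): {0,2}
'a' @ 1: {3,4}
'a' @ 2: {5,6}
'c' @ 3: {1,2,7,8,9,10}  (accept∈set)
'a' @ 4: {1,2,3,4,9,11}  (accept∈set)
'b' @ 5: {3,4}
'a' @ 6: {5,6}
'c' @ 7: {1,2,7,8,9,10}  (accept∈set)
end set {1,2,7,8,9,10} — state 1 in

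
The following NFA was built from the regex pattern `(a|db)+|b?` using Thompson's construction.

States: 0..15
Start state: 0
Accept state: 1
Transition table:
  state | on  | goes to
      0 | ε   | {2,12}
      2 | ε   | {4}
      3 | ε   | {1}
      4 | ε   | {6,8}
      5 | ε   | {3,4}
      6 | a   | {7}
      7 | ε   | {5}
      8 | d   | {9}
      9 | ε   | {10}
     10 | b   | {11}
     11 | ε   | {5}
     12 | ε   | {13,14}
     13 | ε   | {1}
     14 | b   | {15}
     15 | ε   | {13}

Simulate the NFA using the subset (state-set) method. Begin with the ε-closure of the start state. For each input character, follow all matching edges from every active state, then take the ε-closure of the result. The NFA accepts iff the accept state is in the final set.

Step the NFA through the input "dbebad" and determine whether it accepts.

start: ε-closure({0}) = {0,1,2,4,6,8,12,13,14}
'd' @ 1: {9,10}
'b' @ 2: {1,3,4,5,6,8,11}  ✓accept
'e' @ 3: {}  — state set empty
rest 'bad' ignored (set empty)
after full input: {}  (accept=1 not in)

Answer: REJECT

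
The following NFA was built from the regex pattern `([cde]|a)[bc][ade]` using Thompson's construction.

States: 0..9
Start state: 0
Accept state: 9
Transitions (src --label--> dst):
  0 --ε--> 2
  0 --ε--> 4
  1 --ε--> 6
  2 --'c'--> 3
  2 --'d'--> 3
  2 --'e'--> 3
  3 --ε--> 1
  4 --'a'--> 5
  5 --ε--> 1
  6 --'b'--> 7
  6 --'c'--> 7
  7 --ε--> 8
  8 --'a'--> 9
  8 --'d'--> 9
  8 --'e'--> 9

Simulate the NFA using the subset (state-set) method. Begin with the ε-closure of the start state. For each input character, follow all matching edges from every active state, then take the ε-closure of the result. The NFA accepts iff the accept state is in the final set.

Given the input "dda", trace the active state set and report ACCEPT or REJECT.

S₀ = ε-closure({0}) = {0,2,4}
'd' @ 1: {1,3,6}
'd' @ 2: {}  — dead — no transitions
rest 'a' ignored (set empty)
final: {}; accept 9 not in set

Answer: REJECT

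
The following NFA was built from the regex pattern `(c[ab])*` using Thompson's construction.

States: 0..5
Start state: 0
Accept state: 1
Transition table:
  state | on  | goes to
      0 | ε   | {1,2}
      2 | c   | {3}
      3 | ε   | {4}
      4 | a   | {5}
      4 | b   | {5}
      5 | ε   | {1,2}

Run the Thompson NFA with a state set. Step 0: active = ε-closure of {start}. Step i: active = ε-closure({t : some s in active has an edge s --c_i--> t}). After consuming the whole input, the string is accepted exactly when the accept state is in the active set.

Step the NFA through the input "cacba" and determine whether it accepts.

start: ε-closure({0}) = {0,1,2}
'c' @ 1: {3,4}
'a' @ 2: {1,2,5}  [accepting]
'c' @ 3: {3,4}
'b' @ 4: {1,2,5}  [accepting]
'a' @ 5: {}  — no active states
after full input: {}  (accept=1 not in)

Answer: REJECT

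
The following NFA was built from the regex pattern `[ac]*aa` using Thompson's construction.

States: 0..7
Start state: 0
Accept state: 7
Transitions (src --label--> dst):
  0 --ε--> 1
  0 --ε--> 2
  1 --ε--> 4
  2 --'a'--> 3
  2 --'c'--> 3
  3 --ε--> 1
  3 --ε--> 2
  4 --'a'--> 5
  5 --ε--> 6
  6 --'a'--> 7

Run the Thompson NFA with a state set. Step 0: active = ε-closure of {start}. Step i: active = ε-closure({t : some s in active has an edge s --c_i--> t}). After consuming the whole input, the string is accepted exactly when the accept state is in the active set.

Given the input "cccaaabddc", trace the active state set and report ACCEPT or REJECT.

initial (ε-close {0}): {0,1,2,4}
'c' @ 1: {1,2,3,4}
'c' @ 2: {1,2,3,4}
'c' @ 3: {1,2,3,4}
'a' @ 4: {1,2,3,4,5,6}
'a' @ 5: {1,2,3,4,5,6,7}  [accepting]
'a' @ 6: {1,2,3,4,5,6,7}  [accepting]
'b' @ 7: {}  — state set empty
rest 'ddc' ignored (set empty)
final: {}; accept 7 not in set

Answer: REJECT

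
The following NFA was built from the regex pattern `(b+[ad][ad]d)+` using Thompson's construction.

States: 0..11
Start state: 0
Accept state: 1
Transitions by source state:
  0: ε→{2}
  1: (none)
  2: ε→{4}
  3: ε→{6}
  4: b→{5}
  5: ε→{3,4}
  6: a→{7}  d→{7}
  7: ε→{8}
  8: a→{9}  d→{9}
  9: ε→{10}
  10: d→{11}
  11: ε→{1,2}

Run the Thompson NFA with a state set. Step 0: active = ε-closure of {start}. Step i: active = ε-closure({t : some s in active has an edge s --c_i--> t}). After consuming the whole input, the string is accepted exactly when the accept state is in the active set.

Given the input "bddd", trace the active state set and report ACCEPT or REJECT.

S₀ = ε-closure({0}) = {0,2,4}
'b' @ 1: {3,4,5,6}
'd' @ 2: {7,8}
'd' @ 3: {9,10}
'd' @ 4: {1,2,4,11}  (accept∈set)
after full input: {1,2,4,11}  (accept=1 in)

Answer: ACCEPT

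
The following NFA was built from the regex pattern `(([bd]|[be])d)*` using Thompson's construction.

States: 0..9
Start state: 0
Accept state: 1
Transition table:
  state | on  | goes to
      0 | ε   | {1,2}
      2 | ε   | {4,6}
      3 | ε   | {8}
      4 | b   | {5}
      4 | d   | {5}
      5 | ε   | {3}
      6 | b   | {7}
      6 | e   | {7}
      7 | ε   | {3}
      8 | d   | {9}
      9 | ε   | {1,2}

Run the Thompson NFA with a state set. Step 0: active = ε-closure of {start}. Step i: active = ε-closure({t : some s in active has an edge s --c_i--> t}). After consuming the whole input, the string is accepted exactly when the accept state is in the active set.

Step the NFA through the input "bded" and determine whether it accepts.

Answer: ACCEPT

Derivation:
S₀ = ε-closure({0}) = {0,1,2,4,6}
'b' @ 1: {3,5,7,8}
'd' @ 2: {1,2,4,6,9}  (accept∈set)
'e' @ 3: {3,7,8}
'd' @ 4: {1,2,4,6,9}  (accept∈set)
final: {1,2,4,6,9}; accept 1 in set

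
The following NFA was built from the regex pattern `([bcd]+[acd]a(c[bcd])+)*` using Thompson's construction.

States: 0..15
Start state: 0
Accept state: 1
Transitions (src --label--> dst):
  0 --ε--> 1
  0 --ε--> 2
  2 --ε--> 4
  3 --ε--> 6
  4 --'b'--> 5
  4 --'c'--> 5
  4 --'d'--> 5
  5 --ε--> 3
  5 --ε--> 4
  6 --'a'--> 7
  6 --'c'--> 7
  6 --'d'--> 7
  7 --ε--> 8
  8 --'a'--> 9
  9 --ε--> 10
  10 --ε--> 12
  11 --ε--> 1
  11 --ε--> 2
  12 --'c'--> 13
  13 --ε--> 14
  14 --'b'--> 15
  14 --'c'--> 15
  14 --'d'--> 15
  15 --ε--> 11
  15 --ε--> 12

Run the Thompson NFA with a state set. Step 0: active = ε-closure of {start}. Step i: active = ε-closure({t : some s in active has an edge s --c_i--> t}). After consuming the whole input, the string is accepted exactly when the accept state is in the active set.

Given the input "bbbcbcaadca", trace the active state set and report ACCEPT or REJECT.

start: ε-closure({0}) = {0,1,2,4}
'b' @ 1: {3,4,5,6}
'b' @ 2: {3,4,5,6}
'b' @ 3: {3,4,5,6}
'c' @ 4: {3,4,5,6,7,8}
'b' @ 5: {3,4,5,6}
'c' @ 6: {3,4,5,6,7,8}
'a' @ 7: {7,8,9,10,12}
'a' @ 8: {9,10,12}
'd' @ 9: {}  — state set empty
rest 'ca' ignored (set empty)
after full input: {}  (accept=1 not in)

Answer: REJECT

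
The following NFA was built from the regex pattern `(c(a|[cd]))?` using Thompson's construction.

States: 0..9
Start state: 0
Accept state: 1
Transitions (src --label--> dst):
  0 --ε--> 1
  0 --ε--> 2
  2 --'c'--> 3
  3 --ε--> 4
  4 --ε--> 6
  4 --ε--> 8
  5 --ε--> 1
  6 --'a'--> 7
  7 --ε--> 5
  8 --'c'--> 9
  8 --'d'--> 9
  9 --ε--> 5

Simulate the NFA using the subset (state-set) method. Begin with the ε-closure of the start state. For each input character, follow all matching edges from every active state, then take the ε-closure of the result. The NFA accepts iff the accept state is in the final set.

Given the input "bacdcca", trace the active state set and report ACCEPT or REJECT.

Answer: REJECT

Derivation:
start: ε-closure({0}) = {0,1,2}
'b' @ 1: {}  — no active states
rest 'acdcca' ignored (set empty)
final: {}; accept 1 not in set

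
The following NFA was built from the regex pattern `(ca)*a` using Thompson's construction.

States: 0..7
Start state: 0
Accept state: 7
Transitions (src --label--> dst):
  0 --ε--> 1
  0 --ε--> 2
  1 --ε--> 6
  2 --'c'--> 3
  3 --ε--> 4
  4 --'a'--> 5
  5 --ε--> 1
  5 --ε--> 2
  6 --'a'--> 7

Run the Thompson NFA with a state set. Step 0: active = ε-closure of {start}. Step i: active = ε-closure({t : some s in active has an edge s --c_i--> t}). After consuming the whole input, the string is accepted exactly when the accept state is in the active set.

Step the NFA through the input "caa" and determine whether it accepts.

Answer: ACCEPT

Trace:
start: ε-closure({0}) = {0,1,2,6}
'c' @ 1: {3,4}
'a' @ 2: {1,2,5,6}
'a' @ 3: {7}  [accepting]
after full input: {7}  (accept=7 in)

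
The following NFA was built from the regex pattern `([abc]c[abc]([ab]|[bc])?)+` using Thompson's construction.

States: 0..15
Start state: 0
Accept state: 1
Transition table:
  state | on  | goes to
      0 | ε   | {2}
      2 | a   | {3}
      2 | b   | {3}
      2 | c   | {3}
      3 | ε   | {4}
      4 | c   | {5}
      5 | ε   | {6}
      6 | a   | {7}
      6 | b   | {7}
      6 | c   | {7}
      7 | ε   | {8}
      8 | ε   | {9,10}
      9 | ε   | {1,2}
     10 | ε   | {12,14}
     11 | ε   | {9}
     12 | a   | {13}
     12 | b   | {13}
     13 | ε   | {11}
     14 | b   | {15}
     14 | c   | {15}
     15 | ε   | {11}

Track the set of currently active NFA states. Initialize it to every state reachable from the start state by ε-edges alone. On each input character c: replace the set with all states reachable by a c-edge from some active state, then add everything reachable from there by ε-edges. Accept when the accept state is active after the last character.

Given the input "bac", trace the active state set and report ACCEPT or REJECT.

Answer: REJECT

Derivation:
start: ε-closure({0}) = {0,2}
'b' @ 1: {3,4}
'a' @ 2: {}  — no active states
rest 'c' ignored (set empty)
after full input: {}  (accept=1 not in)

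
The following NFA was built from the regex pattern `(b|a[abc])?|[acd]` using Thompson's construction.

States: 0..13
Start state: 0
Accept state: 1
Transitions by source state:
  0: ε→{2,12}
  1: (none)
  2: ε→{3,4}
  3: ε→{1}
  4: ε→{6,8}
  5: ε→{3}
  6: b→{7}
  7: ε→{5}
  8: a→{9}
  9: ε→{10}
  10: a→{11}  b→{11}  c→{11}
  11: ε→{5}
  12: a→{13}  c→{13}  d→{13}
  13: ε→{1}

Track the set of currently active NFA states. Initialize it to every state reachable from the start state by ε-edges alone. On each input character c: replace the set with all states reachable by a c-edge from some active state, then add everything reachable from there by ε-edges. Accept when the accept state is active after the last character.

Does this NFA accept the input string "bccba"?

Answer: REJECT

Derivation:
S₀ = ε-closure({0}) = {0,1,2,3,4,6,8,12}
'b' @ 1: {1,3,5,7}  [accepting]
'c' @ 2: {}  — dead — no transitions
rest 'cba' ignored (set empty)
end set {} — state 1 not in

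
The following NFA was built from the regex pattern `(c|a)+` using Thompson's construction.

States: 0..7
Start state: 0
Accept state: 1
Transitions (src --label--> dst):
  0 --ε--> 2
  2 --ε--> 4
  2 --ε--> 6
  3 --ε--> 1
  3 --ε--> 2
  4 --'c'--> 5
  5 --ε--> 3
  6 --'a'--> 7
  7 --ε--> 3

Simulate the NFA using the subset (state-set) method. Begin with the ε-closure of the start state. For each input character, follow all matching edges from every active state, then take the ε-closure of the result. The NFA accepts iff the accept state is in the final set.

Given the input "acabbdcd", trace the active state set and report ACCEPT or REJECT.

start: ε-closure({0}) = {0,2,4,6}
'a' @ 1: {1,2,3,4,6,7}  (accept∈set)
'c' @ 2: {1,2,3,4,5,6}  (accept∈set)
'a' @ 3: {1,2,3,4,6,7}  (accept∈set)
'b' @ 4: {}  — state set empty
rest 'bdcd' ignored (set empty)
final: {}; accept 1 not in set

Answer: REJECT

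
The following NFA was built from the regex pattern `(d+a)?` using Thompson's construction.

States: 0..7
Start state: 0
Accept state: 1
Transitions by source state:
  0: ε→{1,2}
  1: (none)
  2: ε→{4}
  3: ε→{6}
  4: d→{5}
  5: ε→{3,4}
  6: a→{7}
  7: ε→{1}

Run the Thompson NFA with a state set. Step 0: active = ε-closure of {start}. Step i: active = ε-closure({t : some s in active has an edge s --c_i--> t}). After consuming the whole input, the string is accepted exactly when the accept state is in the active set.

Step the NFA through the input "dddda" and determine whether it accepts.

S₀ = ε-closure({0}) = {0,1,2,4}
'd' @ 1: {3,4,5,6}
'd' @ 2: {3,4,5,6}
'd' @ 3: {3,4,5,6}
'd' @ 4: {3,4,5,6}
'a' @ 5: {1,7}  [accepting]
end set {1,7} — state 1 in

Answer: ACCEPT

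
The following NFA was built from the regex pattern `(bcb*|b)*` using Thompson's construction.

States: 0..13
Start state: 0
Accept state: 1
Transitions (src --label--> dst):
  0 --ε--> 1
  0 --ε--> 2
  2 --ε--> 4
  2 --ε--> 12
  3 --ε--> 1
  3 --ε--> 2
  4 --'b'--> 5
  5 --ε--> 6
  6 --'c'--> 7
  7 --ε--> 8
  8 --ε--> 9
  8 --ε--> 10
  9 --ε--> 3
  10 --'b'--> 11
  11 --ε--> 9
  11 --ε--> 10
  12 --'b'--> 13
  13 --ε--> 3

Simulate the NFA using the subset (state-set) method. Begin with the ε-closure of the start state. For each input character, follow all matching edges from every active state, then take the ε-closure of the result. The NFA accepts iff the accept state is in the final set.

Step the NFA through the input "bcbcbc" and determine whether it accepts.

start: ε-closure({0}) = {0,1,2,4,12}
'b' @ 1: {1,2,3,4,5,6,12,13}  ✓accept
'c' @ 2: {1,2,3,4,7,8,9,10,12}  ✓accept
'b' @ 3: {1,2,3,4,5,6,9,10,11,12,13}  ✓accept
'c' @ 4: {1,2,3,4,7,8,9,10,12}  ✓accept
'b' @ 5: {1,2,3,4,5,6,9,10,11,12,13}  ✓accept
'c' @ 6: {1,2,3,4,7,8,9,10,12}  ✓accept
after full input: {1,2,3,4,7,8,9,10,12}  (accept=1 in)

Answer: ACCEPT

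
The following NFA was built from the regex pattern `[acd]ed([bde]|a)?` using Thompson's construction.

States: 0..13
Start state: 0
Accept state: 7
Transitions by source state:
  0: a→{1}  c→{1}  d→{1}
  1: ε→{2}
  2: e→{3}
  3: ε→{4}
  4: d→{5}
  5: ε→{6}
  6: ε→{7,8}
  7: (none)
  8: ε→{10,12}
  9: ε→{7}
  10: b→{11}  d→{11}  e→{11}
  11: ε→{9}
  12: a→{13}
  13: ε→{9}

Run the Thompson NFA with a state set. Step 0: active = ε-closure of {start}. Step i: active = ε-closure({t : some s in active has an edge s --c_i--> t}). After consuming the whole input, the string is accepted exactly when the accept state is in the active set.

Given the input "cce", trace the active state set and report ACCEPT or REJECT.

S₀ = ε-closure({0}) = {0}
'c' @ 1: {1,2}
'c' @ 2: {}  — dead — no transitions
rest 'e' ignored (set empty)
after full input: {}  (accept=7 not in)

Answer: REJECT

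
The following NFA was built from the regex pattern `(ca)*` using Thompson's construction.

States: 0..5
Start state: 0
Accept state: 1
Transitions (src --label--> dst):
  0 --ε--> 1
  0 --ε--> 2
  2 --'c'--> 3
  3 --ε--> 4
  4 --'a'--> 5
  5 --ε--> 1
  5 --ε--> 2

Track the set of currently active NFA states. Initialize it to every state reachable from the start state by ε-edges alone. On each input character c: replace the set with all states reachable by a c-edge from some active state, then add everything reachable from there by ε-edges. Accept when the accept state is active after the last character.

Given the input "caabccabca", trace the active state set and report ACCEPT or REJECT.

S₀ = ε-closure({0}) = {0,1,2}
'c' @ 1: {3,4}
'a' @ 2: {1,2,5}  (accept∈set)
'a' @ 3: {}  — no active states
rest 'bccabca' ignored (set empty)
end set {} — state 1 not in

Answer: REJECT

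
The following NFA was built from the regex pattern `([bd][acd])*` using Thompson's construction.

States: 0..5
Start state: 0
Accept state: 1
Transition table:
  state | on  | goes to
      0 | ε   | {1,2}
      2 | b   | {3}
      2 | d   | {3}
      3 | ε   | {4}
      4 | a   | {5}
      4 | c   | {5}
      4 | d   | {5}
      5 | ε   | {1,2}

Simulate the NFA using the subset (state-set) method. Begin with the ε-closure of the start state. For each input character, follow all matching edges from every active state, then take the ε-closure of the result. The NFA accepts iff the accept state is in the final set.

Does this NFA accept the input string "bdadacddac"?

Answer: REJECT

Trace:
start: ε-closure({0}) = {0,1,2}
'b' @ 1: {3,4}
'd' @ 2: {1,2,5}  ✓accept
'a' @ 3: {}  — no active states
rest 'dacddac' ignored (set empty)
final: {}; accept 1 not in set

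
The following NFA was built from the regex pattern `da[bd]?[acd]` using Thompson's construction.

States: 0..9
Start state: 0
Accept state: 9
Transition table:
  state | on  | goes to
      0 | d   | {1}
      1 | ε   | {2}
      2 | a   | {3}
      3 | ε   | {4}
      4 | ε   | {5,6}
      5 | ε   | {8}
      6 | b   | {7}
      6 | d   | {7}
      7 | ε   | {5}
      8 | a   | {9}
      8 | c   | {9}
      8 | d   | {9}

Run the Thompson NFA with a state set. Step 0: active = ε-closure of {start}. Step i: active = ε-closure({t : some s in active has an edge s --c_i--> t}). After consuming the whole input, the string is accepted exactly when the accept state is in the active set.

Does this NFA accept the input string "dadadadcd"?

Answer: REJECT

Trace:
initial (ε-close {0}): {0}
'd' @ 1: {1,2}
'a' @ 2: {3,4,5,6,8}
'd' @ 3: {5,7,8,9}  [accepting]
'a' @ 4: {9}  [accepting]
'd' @ 5: {}  — state set empty
rest 'adcd' ignored (set empty)
after full input: {}  (accept=9 not in)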